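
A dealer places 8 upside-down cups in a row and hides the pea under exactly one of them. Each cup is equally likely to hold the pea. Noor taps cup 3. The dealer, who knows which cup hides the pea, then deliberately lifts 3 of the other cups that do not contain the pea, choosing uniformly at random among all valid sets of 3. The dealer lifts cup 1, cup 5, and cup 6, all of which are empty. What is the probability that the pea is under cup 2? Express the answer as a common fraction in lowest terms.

Consider each possible location of the pea in turn.
If it is under any of cups 1, 5, and 6 (prior 1/8 each): that cup was opened and seen not to hold the prize — ruled out; weight (1/8)·0 = 0 each.
If it is under any of cups 2, 4, 7, and 8 (prior 1/8 each): the dealer has 20 equally likely choices, so probability 1/20; weight (1/8)·(1/20) = 1/160 each.
If it is under cup 3 (prior 1/8): the dealer has 35 equally likely choices, so probability 1/35; weight (1/8)·(1/35) = 1/280.
The weights sum to 1/35.
So P(the pea under cup 2 | the dealer opened cup 1, cup 5, and cup 6) = (1/160) / (1/35) = 7/32.

7/32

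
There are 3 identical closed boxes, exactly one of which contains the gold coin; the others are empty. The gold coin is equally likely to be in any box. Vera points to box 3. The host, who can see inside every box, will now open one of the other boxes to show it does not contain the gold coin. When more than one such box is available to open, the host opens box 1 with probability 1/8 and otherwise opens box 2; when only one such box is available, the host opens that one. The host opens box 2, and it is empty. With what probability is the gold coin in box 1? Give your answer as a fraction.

8/15

Condition on the true location of the gold coin.
If it is in box 1 (prior 1/3): only box 2 is available, probability 1; weight (1/3)·1 = 1/3.
If it is in box 2 (prior 1/3): the host opened box 2, so this case is ruled out; weight (1/3)·0 = 0.
If it is in box 3 (prior 1/3): box 1 is available but not opened, probability 7/8; weight (1/3)·(7/8) = 7/24.
The weights sum to 5/8.
So P(the gold coin in box 1 | the host opened box 2) = (1/3) / (5/8) = 8/15.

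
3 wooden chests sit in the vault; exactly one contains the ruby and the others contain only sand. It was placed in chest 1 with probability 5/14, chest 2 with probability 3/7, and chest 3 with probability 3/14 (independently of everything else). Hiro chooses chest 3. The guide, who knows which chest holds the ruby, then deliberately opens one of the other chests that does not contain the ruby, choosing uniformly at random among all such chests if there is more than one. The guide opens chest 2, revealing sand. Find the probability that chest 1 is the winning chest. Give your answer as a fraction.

Apply Bayes' rule, conditioning on where the ruby actually is.
If it is in chest 1 (prior 5/14): the guide has no choice, probability 1; weight (5/14)·1 = 5/14.
If it is in chest 2 (prior 3/7): the guide opened chest 2, so this case is ruled out; weight (3/7)·0 = 0.
If it is in chest 3 (prior 3/14): the guide has 2 equally likely choices, so probability 1/2; weight (3/14)·(1/2) = 3/28.
The weights sum to 13/28.
So P(the ruby in chest 1 | the guide opened chest 2) = (5/14) / (13/28) = 10/13.

10/13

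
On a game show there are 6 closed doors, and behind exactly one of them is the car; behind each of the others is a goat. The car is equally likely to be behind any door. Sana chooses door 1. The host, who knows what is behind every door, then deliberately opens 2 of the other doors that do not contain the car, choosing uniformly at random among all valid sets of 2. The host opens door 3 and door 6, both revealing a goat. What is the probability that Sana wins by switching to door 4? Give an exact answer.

Consider each possible location of the car in turn.
If it is behind door 1 (prior 1/6): the host has 10 equally likely choices, so probability 1/10; weight (1/6)·(1/10) = 1/60.
If it is behind any of doors 2, 4, and 5 (prior 1/6 each): the host has 6 equally likely choices, so probability 1/6; weight (1/6)·(1/6) = 1/36 each.
If it is behind either of doors 3 and 6 (prior 1/6 each): that door was opened and seen not to hold the prize — ruled out; weight (1/6)·0 = 0 each.
The weights sum to 1/10.
So P(the car behind door 4 | the host opened door 3 and door 6) = (1/36) / (1/10) = 5/18.

5/18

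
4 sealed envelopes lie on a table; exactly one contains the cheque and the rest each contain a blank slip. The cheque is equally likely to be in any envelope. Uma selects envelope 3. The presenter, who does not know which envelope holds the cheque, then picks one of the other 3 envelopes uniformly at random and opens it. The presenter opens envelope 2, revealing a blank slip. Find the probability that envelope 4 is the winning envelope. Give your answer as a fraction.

1/3

Consider each possible location of the cheque in turn.
If it is in any of envelopes 1, 3, and 4 (prior 1/4 each): the presenter picks envelope 2 with probability 1/3 regardless, and it is not the prize; weight (1/4)·(1/3) = 1/12 each.
If it is in envelope 2 (prior 1/4): the presenter opened envelope 2, so this case is ruled out; weight (1/4)·0 = 0.
The weights sum to 1/4.
So P(the cheque in envelope 4 | the presenter opened envelope 2) = (1/12) / (1/4) = 1/3.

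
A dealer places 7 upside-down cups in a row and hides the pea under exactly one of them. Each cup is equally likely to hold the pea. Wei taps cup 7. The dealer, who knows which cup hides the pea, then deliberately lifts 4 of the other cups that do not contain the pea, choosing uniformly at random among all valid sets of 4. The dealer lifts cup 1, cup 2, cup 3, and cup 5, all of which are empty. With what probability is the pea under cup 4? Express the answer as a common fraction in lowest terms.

Condition on the true location of the pea.
If it is under any of cups 1, 2, 3, and 5 (prior 1/7 each): that cup was opened and seen not to hold the prize — ruled out; weight (1/7)·0 = 0 each.
If it is under either of cups 4 and 6 (prior 1/7 each): the dealer has 5 equally likely choices, so probability 1/5; weight (1/7)·(1/5) = 1/35 each.
If it is under cup 7 (prior 1/7): the dealer has 15 equally likely choices, so probability 1/15; weight (1/7)·(1/15) = 1/105.
The weights sum to 1/15.
So P(the pea under cup 4 | the dealer opened cup 1, cup 2, cup 3, and cup 5) = (1/35) / (1/15) = 3/7.

3/7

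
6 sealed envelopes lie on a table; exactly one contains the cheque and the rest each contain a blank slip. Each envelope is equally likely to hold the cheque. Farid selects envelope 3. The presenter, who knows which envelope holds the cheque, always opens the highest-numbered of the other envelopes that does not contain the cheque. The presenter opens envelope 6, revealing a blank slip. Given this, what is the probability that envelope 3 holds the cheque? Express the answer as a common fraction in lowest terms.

1/5

Condition on the true location of the cheque.
If it is in any of envelopes 1, 2, 3, 4, and 5 (prior 1/6 each): envelope 6 is the highest-numbered option available, probability 1; weight (1/6)·1 = 1/6 each.
If it is in envelope 6 (prior 1/6): the presenter opened envelope 6, so this case is ruled out; weight (1/6)·0 = 0.
The weights sum to 5/6.
So P(the cheque in envelope 3 | the presenter opened envelope 6) = (1/6) / (5/6) = 1/5.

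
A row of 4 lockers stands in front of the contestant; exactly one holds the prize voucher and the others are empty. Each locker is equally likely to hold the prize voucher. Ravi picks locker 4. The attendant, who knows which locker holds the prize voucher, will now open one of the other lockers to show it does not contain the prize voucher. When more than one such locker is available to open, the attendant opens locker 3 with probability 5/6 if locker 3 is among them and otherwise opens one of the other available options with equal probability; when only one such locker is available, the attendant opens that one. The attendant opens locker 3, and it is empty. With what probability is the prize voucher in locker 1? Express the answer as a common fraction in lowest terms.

Consider each possible location of the prize voucher in turn.
If it is in any of lockers 1, 2, and 4 (prior 1/4 each): locker 3 is available, opened with probability 5/6; weight (1/4)·(5/6) = 5/24 each.
If it is in locker 3 (prior 1/4): the attendant opened locker 3, so this case is ruled out; weight (1/4)·0 = 0.
The weights sum to 5/8.
So P(the prize voucher in locker 1 | the attendant opened locker 3) = (5/24) / (5/8) = 1/3.

1/3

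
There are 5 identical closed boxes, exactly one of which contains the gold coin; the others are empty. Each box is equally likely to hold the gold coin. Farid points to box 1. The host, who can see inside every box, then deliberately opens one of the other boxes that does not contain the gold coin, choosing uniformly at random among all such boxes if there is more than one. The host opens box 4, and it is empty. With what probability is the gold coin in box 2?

Consider each possible location of the gold coin in turn.
If it is in box 1 (prior 1/5): the host has 4 equally likely choices, so probability 1/4; weight (1/5)·(1/4) = 1/20.
If it is in any of boxes 2, 3, and 5 (prior 1/5 each): the host has 3 equally likely choices, so probability 1/3; weight (1/5)·(1/3) = 1/15 each.
If it is in box 4 (prior 1/5): the host opened box 4, so this case is ruled out; weight (1/5)·0 = 0.
The weights sum to 1/4.
So P(the gold coin in box 2 | the host opened box 4) = (1/15) / (1/4) = 4/15.

4/15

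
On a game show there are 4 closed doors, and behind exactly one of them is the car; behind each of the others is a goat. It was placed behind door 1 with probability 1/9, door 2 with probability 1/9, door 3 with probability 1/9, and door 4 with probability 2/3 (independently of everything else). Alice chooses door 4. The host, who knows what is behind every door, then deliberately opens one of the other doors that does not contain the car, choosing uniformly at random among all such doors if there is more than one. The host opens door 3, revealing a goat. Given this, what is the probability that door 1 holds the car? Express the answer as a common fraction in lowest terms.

Consider each possible location of the car in turn.
If it is behind either of doors 1 and 2 (prior 1/9 each): the host has 2 equally likely choices, so probability 1/2; weight (1/9)·(1/2) = 1/18 each.
If it is behind door 3 (prior 1/9): the host opened door 3, so this case is ruled out; weight (1/9)·0 = 0.
If it is behind door 4 (prior 2/3): the host has 3 equally likely choices, so probability 1/3; weight (2/3)·(1/3) = 2/9.
The weights sum to 1/3.
So P(the car behind door 1 | the host opened door 3) = (1/18) / (1/3) = 1/6.

1/6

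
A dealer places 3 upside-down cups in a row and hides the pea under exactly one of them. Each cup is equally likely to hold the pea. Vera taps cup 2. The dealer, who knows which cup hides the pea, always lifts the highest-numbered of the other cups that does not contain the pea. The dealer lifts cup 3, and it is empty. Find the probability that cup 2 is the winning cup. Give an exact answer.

1/2

Consider each possible location of the pea in turn.
If it is under either of cups 1 and 2 (prior 1/3 each): cup 3 is the highest-numbered option available, probability 1; weight (1/3)·1 = 1/3 each.
If it is under cup 3 (prior 1/3): the dealer opened cup 3, so this case is ruled out; weight (1/3)·0 = 0.
The weights sum to 2/3.
So P(the pea under cup 2 | the dealer opened cup 3) = (1/3) / (2/3) = 1/2.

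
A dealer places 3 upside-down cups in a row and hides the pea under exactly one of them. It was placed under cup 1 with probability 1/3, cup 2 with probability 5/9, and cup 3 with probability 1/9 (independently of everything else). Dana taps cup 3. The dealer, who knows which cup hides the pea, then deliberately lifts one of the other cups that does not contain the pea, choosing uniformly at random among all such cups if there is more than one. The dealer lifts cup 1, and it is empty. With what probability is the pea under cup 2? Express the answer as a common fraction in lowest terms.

Apply Bayes' rule, conditioning on where the pea actually is.
If it is under cup 1 (prior 1/3): the dealer opened cup 1, so this case is ruled out; weight (1/3)·0 = 0.
If it is under cup 2 (prior 5/9): the dealer has no choice, probability 1; weight (5/9)·1 = 5/9.
If it is under cup 3 (prior 1/9): the dealer has 2 equally likely choices, so probability 1/2; weight (1/9)·(1/2) = 1/18.
The weights sum to 11/18.
So P(the pea under cup 2 | the dealer opened cup 1) = (5/9) / (11/18) = 10/11.

10/11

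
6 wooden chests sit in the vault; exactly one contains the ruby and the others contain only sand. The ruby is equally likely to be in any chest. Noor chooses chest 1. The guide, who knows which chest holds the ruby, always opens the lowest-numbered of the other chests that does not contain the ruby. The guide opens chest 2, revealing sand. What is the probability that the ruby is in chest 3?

1/5

Consider each possible location of the ruby in turn.
If it is in any of chests 1, 3, 4, 5, and 6 (prior 1/6 each): chest 2 is the lowest-numbered option available, probability 1; weight (1/6)·1 = 1/6 each.
If it is in chest 2 (prior 1/6): the guide opened chest 2, so this case is ruled out; weight (1/6)·0 = 0.
The weights sum to 5/6.
So P(the ruby in chest 3 | the guide opened chest 2) = (1/6) / (5/6) = 1/5.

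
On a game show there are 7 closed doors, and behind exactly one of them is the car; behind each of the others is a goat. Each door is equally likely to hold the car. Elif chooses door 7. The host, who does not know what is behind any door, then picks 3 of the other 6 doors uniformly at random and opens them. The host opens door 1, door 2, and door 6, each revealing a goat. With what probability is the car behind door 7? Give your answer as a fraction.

Because the host chose which doors to open without knowing where the car is, the choice is independent of the prize location. Learning that none of the 3 opened doors holds the car simply rules out those 3 locations and leaves the remaining 4 doors still equally likely by symmetry.
So P(the car behind door 7) = 1/4.

1/4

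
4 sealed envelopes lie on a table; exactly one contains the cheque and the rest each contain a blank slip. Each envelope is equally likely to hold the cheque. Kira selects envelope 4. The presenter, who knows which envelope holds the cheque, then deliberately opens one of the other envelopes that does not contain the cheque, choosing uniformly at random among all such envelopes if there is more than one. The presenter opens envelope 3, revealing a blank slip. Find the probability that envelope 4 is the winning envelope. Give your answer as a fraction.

Condition on the true location of the cheque.
If it is in either of envelopes 1 and 2 (prior 1/4 each): the presenter has 2 equally likely choices, so probability 1/2; weight (1/4)·(1/2) = 1/8 each.
If it is in envelope 3 (prior 1/4): the presenter opened envelope 3, so this case is ruled out; weight (1/4)·0 = 0.
If it is in envelope 4 (prior 1/4): the presenter has 3 equally likely choices, so probability 1/3; weight (1/4)·(1/3) = 1/12.
The weights sum to 1/3.
So P(the cheque in envelope 4 | the presenter opened envelope 3) = (1/12) / (1/3) = 1/4.

1/4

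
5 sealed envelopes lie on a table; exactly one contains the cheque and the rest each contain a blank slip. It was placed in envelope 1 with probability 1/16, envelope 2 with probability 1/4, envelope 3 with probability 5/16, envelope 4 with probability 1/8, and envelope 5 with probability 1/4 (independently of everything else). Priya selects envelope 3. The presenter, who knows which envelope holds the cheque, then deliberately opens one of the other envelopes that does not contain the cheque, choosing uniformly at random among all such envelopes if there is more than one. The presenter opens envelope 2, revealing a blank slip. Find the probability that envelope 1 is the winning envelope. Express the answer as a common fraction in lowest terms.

4/43

Consider each possible location of the cheque in turn.
If it is in envelope 1 (prior 1/16): the presenter has 3 equally likely choices, so probability 1/3; weight (1/16)·(1/3) = 1/48.
If it is in envelope 2 (prior 1/4): the presenter opened envelope 2, so this case is ruled out; weight (1/4)·0 = 0.
If it is in envelope 3 (prior 5/16): the presenter has 4 equally likely choices, so probability 1/4; weight (5/16)·(1/4) = 5/64.
If it is in envelope 4 (prior 1/8): the presenter has 3 equally likely choices, so probability 1/3; weight (1/8)·(1/3) = 1/24.
If it is in envelope 5 (prior 1/4): the presenter has 3 equally likely choices, so probability 1/3; weight (1/4)·(1/3) = 1/12.
The weights sum to 43/192.
So P(the cheque in envelope 1 | the presenter opened envelope 2) = (1/48) / (43/192) = 4/43.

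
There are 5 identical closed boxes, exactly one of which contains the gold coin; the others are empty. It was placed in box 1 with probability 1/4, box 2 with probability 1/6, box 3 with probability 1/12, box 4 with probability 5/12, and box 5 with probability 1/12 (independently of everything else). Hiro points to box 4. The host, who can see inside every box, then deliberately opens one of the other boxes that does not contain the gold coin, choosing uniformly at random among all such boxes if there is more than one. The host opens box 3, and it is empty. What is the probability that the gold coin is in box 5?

4/39

Consider each possible location of the gold coin in turn.
If it is in box 1 (prior 1/4): the host has 3 equally likely choices, so probability 1/3; weight (1/4)·(1/3) = 1/12.
If it is in box 2 (prior 1/6): the host has 3 equally likely choices, so probability 1/3; weight (1/6)·(1/3) = 1/18.
If it is in box 3 (prior 1/12): the host opened box 3, so this case is ruled out; weight (1/12)·0 = 0.
If it is in box 4 (prior 5/12): the host has 4 equally likely choices, so probability 1/4; weight (5/12)·(1/4) = 5/48.
If it is in box 5 (prior 1/12): the host has 3 equally likely choices, so probability 1/3; weight (1/12)·(1/3) = 1/36.
The weights sum to 13/48.
So P(the gold coin in box 5 | the host opened box 3) = (1/36) / (13/48) = 4/39.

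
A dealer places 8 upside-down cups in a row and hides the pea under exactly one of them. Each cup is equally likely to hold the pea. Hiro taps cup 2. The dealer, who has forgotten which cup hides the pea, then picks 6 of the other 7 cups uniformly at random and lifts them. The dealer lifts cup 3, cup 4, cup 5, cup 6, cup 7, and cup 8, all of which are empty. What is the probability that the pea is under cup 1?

Consider each possible location of the pea in turn.
If it is under either of cups 1 and 2 (prior 1/8 each): the dealer picks exactly this set with probability 1/7 regardless, and none is the prize; weight (1/8)·(1/7) = 1/56 each.
If it is under any of cups 3, 4, 5, 6, 7, and 8 (prior 1/8 each): that cup was opened and seen not to hold the prize — ruled out; weight (1/8)·0 = 0 each.
The weights sum to 1/28.
So P(the pea under cup 1 | the dealer opened cup 3, cup 4, cup 5, cup 6, cup 7, and cup 8) = (1/56) / (1/28) = 1/2.

1/2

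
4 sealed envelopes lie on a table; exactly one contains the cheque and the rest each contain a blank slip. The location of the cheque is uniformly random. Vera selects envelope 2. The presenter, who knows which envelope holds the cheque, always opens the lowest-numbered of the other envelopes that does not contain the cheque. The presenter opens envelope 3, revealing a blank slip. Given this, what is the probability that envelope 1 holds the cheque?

Apply Bayes' rule, conditioning on where the cheque actually is.
If it is in envelope 1 (prior 1/4): envelope 3 is the lowest-numbered option available, probability 1; weight (1/4)·1 = 1/4.
If it is in either of envelopes 2 and 4 (prior 1/4 each): the presenter would have opened envelope 1 instead, probability 0; weight (1/4)·0 = 0 each.
If it is in envelope 3 (prior 1/4): the presenter opened envelope 3, so this case is ruled out; weight (1/4)·0 = 0.
The weights sum to 1/4.
So P(the cheque in envelope 1 | the presenter opened envelope 3) = (1/4) / (1/4) = 1.

1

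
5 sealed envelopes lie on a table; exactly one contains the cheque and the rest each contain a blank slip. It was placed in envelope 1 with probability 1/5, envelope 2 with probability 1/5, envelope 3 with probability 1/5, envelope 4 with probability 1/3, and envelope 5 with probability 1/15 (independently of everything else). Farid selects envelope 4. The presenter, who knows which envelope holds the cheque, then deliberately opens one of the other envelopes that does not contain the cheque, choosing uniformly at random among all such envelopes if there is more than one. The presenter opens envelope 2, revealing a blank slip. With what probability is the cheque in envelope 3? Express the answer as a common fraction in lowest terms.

Apply Bayes' rule, conditioning on where the cheque actually is.
If it is in either of envelopes 1 and 3 (prior 1/5 each): the presenter has 3 equally likely choices, so probability 1/3; weight (1/5)·(1/3) = 1/15 each.
If it is in envelope 2 (prior 1/5): the presenter opened envelope 2, so this case is ruled out; weight (1/5)·0 = 0.
If it is in envelope 4 (prior 1/3): the presenter has 4 equally likely choices, so probability 1/4; weight (1/3)·(1/4) = 1/12.
If it is in envelope 5 (prior 1/15): the presenter has 3 equally likely choices, so probability 1/3; weight (1/15)·(1/3) = 1/45.
The weights sum to 43/180.
So P(the cheque in envelope 3 | the presenter opened envelope 2) = (1/15) / (43/180) = 12/43.

12/43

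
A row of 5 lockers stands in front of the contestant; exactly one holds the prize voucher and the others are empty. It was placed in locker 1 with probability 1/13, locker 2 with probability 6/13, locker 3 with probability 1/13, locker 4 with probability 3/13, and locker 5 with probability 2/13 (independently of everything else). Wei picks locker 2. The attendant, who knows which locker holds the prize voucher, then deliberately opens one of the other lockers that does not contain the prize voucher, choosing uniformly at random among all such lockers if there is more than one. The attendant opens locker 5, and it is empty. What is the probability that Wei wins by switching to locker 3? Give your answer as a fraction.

Apply Bayes' rule, conditioning on where the prize voucher actually is.
If it is in either of lockers 1 and 3 (prior 1/13 each): the attendant has 3 equally likely choices, so probability 1/3; weight (1/13)·(1/3) = 1/39 each.
If it is in locker 2 (prior 6/13): the attendant has 4 equally likely choices, so probability 1/4; weight (6/13)·(1/4) = 3/26.
If it is in locker 4 (prior 3/13): the attendant has 3 equally likely choices, so probability 1/3; weight (3/13)·(1/3) = 1/13.
If it is in locker 5 (prior 2/13): the attendant opened locker 5, so this case is ruled out; weight (2/13)·0 = 0.
The weights sum to 19/78.
So P(the prize voucher in locker 3 | the attendant opened locker 5) = (1/39) / (19/78) = 2/19.

2/19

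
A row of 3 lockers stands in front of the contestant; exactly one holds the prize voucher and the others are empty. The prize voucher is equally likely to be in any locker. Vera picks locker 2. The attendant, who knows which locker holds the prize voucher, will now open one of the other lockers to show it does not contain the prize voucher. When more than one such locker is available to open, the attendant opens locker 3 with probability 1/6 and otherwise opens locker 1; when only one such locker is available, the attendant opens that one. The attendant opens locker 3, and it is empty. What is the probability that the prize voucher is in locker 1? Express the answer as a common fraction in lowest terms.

Consider each possible location of the prize voucher in turn.
If it is in locker 1 (prior 1/3): only locker 3 is available, probability 1; weight (1/3)·1 = 1/3.
If it is in locker 2 (prior 1/3): locker 3 is available, opened with probability 1/6; weight (1/3)·(1/6) = 1/18.
If it is in locker 3 (prior 1/3): the attendant opened locker 3, so this case is ruled out; weight (1/3)·0 = 0.
The weights sum to 7/18.
So P(the prize voucher in locker 1 | the attendant opened locker 3) = (1/3) / (7/18) = 6/7.

6/7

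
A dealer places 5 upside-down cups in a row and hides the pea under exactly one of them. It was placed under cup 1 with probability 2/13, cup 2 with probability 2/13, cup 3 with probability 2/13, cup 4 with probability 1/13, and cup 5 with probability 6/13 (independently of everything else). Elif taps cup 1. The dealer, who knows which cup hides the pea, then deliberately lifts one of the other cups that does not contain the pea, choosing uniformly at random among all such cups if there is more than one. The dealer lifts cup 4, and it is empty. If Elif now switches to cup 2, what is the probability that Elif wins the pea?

4/23

Apply Bayes' rule, conditioning on where the pea actually is.
If it is under cup 1 (prior 2/13): the dealer has 4 equally likely choices, so probability 1/4; weight (2/13)·(1/4) = 1/26.
If it is under either of cups 2 and 3 (prior 2/13 each): the dealer has 3 equally likely choices, so probability 1/3; weight (2/13)·(1/3) = 2/39 each.
If it is under cup 4 (prior 1/13): the dealer opened cup 4, so this case is ruled out; weight (1/13)·0 = 0.
If it is under cup 5 (prior 6/13): the dealer has 3 equally likely choices, so probability 1/3; weight (6/13)·(1/3) = 2/13.
The weights sum to 23/78.
So P(the pea under cup 2 | the dealer opened cup 4) = (2/39) / (23/78) = 4/23.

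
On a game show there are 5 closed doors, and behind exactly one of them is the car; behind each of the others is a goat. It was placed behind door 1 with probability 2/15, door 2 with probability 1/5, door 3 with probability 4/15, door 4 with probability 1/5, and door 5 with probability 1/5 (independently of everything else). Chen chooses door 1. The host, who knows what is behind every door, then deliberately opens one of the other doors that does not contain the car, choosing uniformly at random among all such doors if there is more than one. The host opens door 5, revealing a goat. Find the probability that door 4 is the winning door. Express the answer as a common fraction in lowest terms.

Apply Bayes' rule, conditioning on where the car actually is.
If it is behind door 1 (prior 2/15): the host has 4 equally likely choices, so probability 1/4; weight (2/15)·(1/4) = 1/30.
If it is behind either of doors 2 and 4 (prior 1/5 each): the host has 3 equally likely choices, so probability 1/3; weight (1/5)·(1/3) = 1/15 each.
If it is behind door 3 (prior 4/15): the host has 3 equally likely choices, so probability 1/3; weight (4/15)·(1/3) = 4/45.
If it is behind door 5 (prior 1/5): the host opened door 5, so this case is ruled out; weight (1/5)·0 = 0.
The weights sum to 23/90.
So P(the car behind door 4 | the host opened door 5) = (1/15) / (23/90) = 6/23.

6/23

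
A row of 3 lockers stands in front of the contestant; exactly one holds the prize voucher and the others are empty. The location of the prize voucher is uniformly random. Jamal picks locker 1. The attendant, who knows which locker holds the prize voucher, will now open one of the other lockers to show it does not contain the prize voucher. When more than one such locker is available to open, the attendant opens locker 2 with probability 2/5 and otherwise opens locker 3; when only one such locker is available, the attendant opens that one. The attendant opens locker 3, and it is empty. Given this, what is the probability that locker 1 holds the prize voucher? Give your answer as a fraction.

3/8

Condition on the true location of the prize voucher.
If it is in locker 1 (prior 1/3): locker 2 is available but not opened, probability 3/5; weight (1/3)·(3/5) = 1/5.
If it is in locker 2 (prior 1/3): only locker 3 is available, probability 1; weight (1/3)·1 = 1/3.
If it is in locker 3 (prior 1/3): the attendant opened locker 3, so this case is ruled out; weight (1/3)·0 = 0.
The weights sum to 8/15.
So P(the prize voucher in locker 1 | the attendant opened locker 3) = (1/5) / (8/15) = 3/8.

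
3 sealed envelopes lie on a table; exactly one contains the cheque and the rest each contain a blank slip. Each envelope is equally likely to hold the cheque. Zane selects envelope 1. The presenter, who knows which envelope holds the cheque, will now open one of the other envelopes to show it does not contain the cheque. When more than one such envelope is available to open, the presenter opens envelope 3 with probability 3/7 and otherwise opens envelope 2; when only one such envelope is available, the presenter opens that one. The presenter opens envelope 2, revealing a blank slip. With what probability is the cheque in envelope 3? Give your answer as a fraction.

Apply Bayes' rule, conditioning on where the cheque actually is.
If it is in envelope 1 (prior 1/3): envelope 3 is available but not opened, probability 4/7; weight (1/3)·(4/7) = 4/21.
If it is in envelope 2 (prior 1/3): the presenter opened envelope 2, so this case is ruled out; weight (1/3)·0 = 0.
If it is in envelope 3 (prior 1/3): only envelope 2 is available, probability 1; weight (1/3)·1 = 1/3.
The weights sum to 11/21.
So P(the cheque in envelope 3 | the presenter opened envelope 2) = (1/3) / (11/21) = 7/11.

7/11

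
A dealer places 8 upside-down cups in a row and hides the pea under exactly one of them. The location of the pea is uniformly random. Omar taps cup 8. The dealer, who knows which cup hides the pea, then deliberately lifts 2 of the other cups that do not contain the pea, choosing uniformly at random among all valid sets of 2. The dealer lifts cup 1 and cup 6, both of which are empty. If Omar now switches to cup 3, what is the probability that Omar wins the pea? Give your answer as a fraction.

7/40

Apply Bayes' rule, conditioning on where the pea actually is.
If it is under either of cups 1 and 6 (prior 1/8 each): that cup was opened and seen not to hold the prize — ruled out; weight (1/8)·0 = 0 each.
If it is under any of cups 2, 3, 4, 5, and 7 (prior 1/8 each): the dealer has 15 equally likely choices, so probability 1/15; weight (1/8)·(1/15) = 1/120 each.
If it is under cup 8 (prior 1/8): the dealer has 21 equally likely choices, so probability 1/21; weight (1/8)·(1/21) = 1/168.
The weights sum to 1/21.
So P(the pea under cup 3 | the dealer opened cup 1 and cup 6) = (1/120) / (1/21) = 7/40.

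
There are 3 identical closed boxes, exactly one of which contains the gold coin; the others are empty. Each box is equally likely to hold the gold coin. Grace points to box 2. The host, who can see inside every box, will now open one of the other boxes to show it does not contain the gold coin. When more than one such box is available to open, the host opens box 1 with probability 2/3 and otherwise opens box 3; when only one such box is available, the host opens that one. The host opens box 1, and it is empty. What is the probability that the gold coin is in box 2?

2/5

Consider each possible location of the gold coin in turn.
If it is in box 1 (prior 1/3): the host opened box 1, so this case is ruled out; weight (1/3)·0 = 0.
If it is in box 2 (prior 1/3): box 1 is available, opened with probability 2/3; weight (1/3)·(2/3) = 2/9.
If it is in box 3 (prior 1/3): only box 1 is available, probability 1; weight (1/3)·1 = 1/3.
The weights sum to 5/9.
So P(the gold coin in box 2 | the host opened box 1) = (2/9) / (5/9) = 2/5.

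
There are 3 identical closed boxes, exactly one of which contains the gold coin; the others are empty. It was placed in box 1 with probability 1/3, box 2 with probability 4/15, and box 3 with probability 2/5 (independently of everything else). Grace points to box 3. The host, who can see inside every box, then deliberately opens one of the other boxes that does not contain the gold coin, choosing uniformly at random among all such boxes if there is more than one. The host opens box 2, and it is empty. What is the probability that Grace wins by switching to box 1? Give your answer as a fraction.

Consider each possible location of the gold coin in turn.
If it is in box 1 (prior 1/3): the host has no choice, probability 1; weight (1/3)·1 = 1/3.
If it is in box 2 (prior 4/15): the host opened box 2, so this case is ruled out; weight (4/15)·0 = 0.
If it is in box 3 (prior 2/5): the host has 2 equally likely choices, so probability 1/2; weight (2/5)·(1/2) = 1/5.
The weights sum to 8/15.
So P(the gold coin in box 1 | the host opened box 2) = (1/3) / (8/15) = 5/8.

5/8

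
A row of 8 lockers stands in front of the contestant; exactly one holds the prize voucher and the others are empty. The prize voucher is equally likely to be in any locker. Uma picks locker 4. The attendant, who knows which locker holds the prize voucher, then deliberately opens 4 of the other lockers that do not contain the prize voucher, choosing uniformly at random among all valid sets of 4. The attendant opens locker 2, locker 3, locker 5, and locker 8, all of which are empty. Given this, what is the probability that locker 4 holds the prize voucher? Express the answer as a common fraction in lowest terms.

1/8

Consider each possible location of the prize voucher in turn.
If it is in any of lockers 1, 6, and 7 (prior 1/8 each): the attendant has 15 equally likely choices, so probability 1/15; weight (1/8)·(1/15) = 1/120 each.
If it is in any of lockers 2, 3, 5, and 8 (prior 1/8 each): that locker was opened and seen not to hold the prize — ruled out; weight (1/8)·0 = 0 each.
If it is in locker 4 (prior 1/8): the attendant has 35 equally likely choices, so probability 1/35; weight (1/8)·(1/35) = 1/280.
The weights sum to 1/35.
So P(the prize voucher in locker 4 | the attendant opened locker 2, locker 3, locker 5, and locker 8) = (1/280) / (1/35) = 1/8.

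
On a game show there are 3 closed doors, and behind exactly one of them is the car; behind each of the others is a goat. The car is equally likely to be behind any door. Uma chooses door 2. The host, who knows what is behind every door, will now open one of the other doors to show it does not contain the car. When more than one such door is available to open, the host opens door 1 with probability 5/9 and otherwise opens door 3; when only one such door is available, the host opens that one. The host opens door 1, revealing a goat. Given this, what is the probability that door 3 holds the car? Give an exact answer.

9/14

Apply Bayes' rule, conditioning on where the car actually is.
If it is behind door 1 (prior 1/3): the host opened door 1, so this case is ruled out; weight (1/3)·0 = 0.
If it is behind door 2 (prior 1/3): door 1 is available, opened with probability 5/9; weight (1/3)·(5/9) = 5/27.
If it is behind door 3 (prior 1/3): only door 1 is available, probability 1; weight (1/3)·1 = 1/3.
The weights sum to 14/27.
So P(the car behind door 3 | the host opened door 1) = (1/3) / (14/27) = 9/14.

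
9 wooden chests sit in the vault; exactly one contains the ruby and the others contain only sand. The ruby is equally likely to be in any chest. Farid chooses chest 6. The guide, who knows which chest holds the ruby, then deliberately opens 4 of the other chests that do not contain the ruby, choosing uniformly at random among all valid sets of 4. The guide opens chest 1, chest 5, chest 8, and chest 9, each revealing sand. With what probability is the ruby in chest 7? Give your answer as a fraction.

2/9

Consider each possible location of the ruby in turn.
If it is in any of chests 1, 5, 8, and 9 (prior 1/9 each): that chest was opened and seen not to hold the prize — ruled out; weight (1/9)·0 = 0 each.
If it is in any of chests 2, 3, 4, and 7 (prior 1/9 each): the guide has 35 equally likely choices, so probability 1/35; weight (1/9)·(1/35) = 1/315 each.
If it is in chest 6 (prior 1/9): the guide has 70 equally likely choices, so probability 1/70; weight (1/9)·(1/70) = 1/630.
The weights sum to 1/70.
So P(the ruby in chest 7 | the guide opened chest 1, chest 5, chest 8, and chest 9) = (1/315) / (1/70) = 2/9.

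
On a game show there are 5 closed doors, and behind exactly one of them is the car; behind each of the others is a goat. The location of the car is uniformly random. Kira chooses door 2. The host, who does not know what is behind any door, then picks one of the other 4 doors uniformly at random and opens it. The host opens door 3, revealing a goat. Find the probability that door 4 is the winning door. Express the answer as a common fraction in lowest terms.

Condition on the true location of the car.
If it is behind any of doors 1, 2, 4, and 5 (prior 1/5 each): the host picks door 3 with probability 1/4 regardless, and it is not the prize; weight (1/5)·(1/4) = 1/20 each.
If it is behind door 3 (prior 1/5): the host opened door 3, so this case is ruled out; weight (1/5)·0 = 0.
The weights sum to 1/5.
So P(the car behind door 4 | the host opened door 3) = (1/20) / (1/5) = 1/4.

1/4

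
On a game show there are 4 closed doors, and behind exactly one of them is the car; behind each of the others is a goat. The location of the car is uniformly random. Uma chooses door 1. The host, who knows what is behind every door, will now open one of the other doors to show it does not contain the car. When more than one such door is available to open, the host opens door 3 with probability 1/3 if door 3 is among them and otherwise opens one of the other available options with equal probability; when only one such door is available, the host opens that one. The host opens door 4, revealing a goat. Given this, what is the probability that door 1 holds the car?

Apply Bayes' rule, conditioning on where the car actually is.
If it is behind door 1 (prior 1/4): door 3 is available but not opened; door 4 gets probability (1 − 1/3)/2 = 1/3; weight (1/4)·(1/3) = 1/12.
If it is behind door 2 (prior 1/4): door 3 is available but not opened, probability 2/3; weight (1/4)·(2/3) = 1/6.
If it is behind door 3 (prior 1/4): door 3 holds the prize so is unavailable; the host chooses uniformly among the 2 others, probability 1/2; weight (1/4)·(1/2) = 1/8.
If it is behind door 4 (prior 1/4): the host opened door 4, so this case is ruled out; weight (1/4)·0 = 0.
The weights sum to 3/8.
So P(the car behind door 1 | the host opened door 4) = (1/12) / (3/8) = 2/9.

2/9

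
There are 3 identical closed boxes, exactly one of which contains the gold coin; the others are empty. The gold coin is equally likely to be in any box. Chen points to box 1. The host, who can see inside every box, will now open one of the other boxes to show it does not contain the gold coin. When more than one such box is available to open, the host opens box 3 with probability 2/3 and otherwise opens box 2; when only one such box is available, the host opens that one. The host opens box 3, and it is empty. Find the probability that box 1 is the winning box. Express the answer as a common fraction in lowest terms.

2/5

Consider each possible location of the gold coin in turn.
If it is in box 1 (prior 1/3): box 3 is available, opened with probability 2/3; weight (1/3)·(2/3) = 2/9.
If it is in box 2 (prior 1/3): only box 3 is available, probability 1; weight (1/3)·1 = 1/3.
If it is in box 3 (prior 1/3): the host opened box 3, so this case is ruled out; weight (1/3)·0 = 0.
The weights sum to 5/9.
So P(the gold coin in box 1 | the host opened box 3) = (2/9) / (5/9) = 2/5.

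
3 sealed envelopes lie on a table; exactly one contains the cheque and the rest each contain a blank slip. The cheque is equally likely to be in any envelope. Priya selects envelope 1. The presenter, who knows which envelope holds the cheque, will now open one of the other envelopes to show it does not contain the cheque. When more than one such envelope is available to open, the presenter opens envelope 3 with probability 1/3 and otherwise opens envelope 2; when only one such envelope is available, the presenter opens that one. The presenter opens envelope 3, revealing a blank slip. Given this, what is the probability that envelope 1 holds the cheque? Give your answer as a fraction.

Consider each possible location of the cheque in turn.
If it is in envelope 1 (prior 1/3): envelope 3 is available, opened with probability 1/3; weight (1/3)·(1/3) = 1/9.
If it is in envelope 2 (prior 1/3): only envelope 3 is available, probability 1; weight (1/3)·1 = 1/3.
If it is in envelope 3 (prior 1/3): the presenter opened envelope 3, so this case is ruled out; weight (1/3)·0 = 0.
The weights sum to 4/9.
So P(the cheque in envelope 1 | the presenter opened envelope 3) = (1/9) / (4/9) = 1/4.

1/4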